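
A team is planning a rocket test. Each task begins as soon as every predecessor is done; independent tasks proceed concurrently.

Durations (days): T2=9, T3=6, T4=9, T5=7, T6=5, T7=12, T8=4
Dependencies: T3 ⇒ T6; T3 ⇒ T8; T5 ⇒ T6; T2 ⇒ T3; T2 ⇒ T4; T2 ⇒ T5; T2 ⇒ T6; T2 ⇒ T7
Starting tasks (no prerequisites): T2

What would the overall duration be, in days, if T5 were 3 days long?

Actual critical path: T2→T5→T6 = 9+7+5 = 21 ⇒ 21 days.
Since T5 is critical, the -4 change carries straight to that chain (now 17 days).
Now T2→T7 = 9+12 = 21 is longest, so the finish becomes 21 days.

21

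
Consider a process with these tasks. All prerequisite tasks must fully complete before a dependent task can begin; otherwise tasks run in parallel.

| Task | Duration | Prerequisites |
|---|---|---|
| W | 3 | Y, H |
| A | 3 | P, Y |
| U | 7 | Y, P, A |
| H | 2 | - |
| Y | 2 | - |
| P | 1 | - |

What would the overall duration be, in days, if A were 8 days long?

Critical path before the change: Y→A→U = 2+3+7 = 12 giving 12 days.
A lies on that path, so at 8 days the path becomes 17 days.
No other chain overtakes it, so the finish is 17 days.

17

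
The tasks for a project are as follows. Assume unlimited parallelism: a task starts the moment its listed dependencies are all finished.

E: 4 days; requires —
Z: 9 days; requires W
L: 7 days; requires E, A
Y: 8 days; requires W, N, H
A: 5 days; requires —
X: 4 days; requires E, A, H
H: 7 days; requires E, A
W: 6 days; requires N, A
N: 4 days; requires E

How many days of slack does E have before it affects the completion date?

0

Critical path: E→N→W→Z = 4+4+6+9 = 23, so the finish is 23 days.
The longest chain containing E totals 23 days.
Float = 23 − 23 = 0.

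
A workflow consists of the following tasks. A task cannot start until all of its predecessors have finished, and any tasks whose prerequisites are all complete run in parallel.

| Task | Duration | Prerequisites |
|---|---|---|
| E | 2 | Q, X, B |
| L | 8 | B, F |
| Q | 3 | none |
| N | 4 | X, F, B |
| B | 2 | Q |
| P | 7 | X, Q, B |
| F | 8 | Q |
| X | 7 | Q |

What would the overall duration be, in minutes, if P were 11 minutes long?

21

Critical path before the change: Q→F→L = 3+8+8 = 19 giving 19 minutes.
P is off the critical path — its longest chain is 17 minutes, giving 2 of slack.
New critical path: Q→X→P = 3+7+11 = 21 ⇒ 21 minutes.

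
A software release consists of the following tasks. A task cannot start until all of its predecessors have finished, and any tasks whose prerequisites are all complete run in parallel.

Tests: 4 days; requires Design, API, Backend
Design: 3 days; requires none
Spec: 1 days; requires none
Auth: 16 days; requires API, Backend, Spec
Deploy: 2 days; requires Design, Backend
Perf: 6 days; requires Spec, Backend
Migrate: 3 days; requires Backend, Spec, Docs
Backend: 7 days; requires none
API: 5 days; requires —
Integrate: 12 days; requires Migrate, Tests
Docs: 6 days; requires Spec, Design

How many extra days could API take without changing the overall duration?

3

The longest chain is Design→Docs→Migrate→Integrate = 3+6+3+12 = 24; overall finish 24 days.
Longest path through API: 21 days (earliest finish 5, latest finish 8).
Float = 24 − 21 = 3.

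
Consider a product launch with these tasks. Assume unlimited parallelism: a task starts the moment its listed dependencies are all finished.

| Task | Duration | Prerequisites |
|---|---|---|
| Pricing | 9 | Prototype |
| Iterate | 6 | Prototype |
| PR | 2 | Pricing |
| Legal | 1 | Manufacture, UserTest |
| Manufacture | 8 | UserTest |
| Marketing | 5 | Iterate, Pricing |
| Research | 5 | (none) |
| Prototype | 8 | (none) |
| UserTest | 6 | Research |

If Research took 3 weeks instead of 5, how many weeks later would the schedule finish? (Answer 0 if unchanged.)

0

Baseline: Prototype→Pricing→Marketing = 8+9+5 = 22 → 22 weeks.
Research is off the critical path — its longest chain is 20 weeks, giving 2 of slack.
No other chain overtakes it, so the finish is 22 weeks.
Change in finish: 22 − 22 = +0 weeks.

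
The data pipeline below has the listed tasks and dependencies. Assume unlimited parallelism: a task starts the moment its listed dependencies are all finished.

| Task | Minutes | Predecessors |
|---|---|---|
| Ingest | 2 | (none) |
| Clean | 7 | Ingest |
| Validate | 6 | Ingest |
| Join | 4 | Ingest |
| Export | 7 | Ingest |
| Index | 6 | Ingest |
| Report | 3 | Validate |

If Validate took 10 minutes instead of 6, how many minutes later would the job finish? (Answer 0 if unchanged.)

4

As given, the longest chain is Ingest→Validate→Report = 2+6+3 = 11, so the finish is 11 minutes.
Validate lies on that path, so at 10 minutes the path becomes 15 minutes.
That remains the longest chain; total 15 minutes.
Change in finish: 15 − 11 = +4 minutes.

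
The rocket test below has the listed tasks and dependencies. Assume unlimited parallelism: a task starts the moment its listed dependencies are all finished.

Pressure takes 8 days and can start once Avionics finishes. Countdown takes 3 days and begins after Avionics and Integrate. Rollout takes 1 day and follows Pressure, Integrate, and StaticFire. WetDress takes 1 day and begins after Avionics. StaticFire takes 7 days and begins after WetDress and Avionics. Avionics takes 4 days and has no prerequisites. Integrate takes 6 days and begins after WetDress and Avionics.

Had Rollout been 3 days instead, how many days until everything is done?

15

Actual critical path: Avionics→WetDress→Integrate→Countdown = 4+1+6+3 = 14 ⇒ 14 days.
The longest path through Rollout is only 13 days, so Rollout has float 1.
New critical path: Avionics→Pressure→Rollout = 4+8+3 = 15 ⇒ 15 days.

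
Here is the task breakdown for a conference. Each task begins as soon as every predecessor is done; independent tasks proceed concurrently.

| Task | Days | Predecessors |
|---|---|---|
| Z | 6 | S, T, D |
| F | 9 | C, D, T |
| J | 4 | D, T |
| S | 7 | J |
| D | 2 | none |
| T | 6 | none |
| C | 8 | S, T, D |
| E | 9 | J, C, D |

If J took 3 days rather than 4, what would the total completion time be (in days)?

33

Critical path before the change: T→J→S→C→F = 6+4+7+8+9 = 34 giving 34 days.
J lies on that path, so at 3 days the path becomes 33 days.
That remains the longest chain; total 33 days.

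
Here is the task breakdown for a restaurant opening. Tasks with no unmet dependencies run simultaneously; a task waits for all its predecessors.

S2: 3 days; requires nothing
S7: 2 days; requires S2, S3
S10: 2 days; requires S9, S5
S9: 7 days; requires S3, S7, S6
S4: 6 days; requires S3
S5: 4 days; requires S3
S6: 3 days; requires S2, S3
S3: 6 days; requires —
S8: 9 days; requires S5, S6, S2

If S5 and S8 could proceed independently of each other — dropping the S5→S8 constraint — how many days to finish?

Before: longest chain S3→S5→S8 = 6+4+9 = 19, finish 19.
Without S5→S8, S8's earliest start moves from 10 to 9.
The longest chain is now S3→S6→S8 = 6+3+9 = 18, so the schedule takes 18 days.

18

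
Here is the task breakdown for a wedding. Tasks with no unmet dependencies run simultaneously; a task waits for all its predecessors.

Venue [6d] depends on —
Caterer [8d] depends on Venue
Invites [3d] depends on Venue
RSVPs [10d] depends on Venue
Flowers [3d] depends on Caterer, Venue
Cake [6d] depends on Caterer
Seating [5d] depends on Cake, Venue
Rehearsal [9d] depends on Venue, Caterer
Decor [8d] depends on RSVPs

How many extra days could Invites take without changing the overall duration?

The longest chain is Venue→Caterer→Cake→Seating = 6+8+6+5 = 25; overall finish 25 days.
Invites finishes as early as 9 and must finish by 25.
Slack of Invites = 22 − 6 = 16 days.

16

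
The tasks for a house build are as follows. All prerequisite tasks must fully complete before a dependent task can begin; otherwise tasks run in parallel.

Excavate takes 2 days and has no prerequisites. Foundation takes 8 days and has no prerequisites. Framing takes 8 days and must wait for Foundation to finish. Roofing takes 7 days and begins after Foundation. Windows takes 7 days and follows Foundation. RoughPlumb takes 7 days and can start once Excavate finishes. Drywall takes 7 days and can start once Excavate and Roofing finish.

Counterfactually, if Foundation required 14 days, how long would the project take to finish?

28

Baseline: Foundation→Roofing→Drywall = 8+7+7 = 22 → 22 days.
Foundation is on the critical path; changing it to 14 makes that path 28 days.
No other chain overtakes it, so the finish is 28 days.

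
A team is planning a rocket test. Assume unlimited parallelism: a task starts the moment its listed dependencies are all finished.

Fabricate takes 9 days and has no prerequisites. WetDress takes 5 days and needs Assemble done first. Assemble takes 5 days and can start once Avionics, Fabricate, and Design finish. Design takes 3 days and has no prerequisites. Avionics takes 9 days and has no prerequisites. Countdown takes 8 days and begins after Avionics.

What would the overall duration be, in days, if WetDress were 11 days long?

25

The binding path is Fabricate→Assemble→WetDress = 9+5+5 = 19; finish at 19 days.
WetDress lies on that path, so at 11 days the path becomes 25 days.
That remains the longest chain; total 25 days.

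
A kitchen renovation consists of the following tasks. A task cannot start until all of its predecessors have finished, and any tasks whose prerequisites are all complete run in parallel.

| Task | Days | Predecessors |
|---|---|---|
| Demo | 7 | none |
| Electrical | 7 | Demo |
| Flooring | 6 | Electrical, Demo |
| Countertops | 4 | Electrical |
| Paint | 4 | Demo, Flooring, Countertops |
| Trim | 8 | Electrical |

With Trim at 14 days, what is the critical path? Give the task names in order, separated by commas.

Demo, Electrical, Trim

The binding path is Demo→Electrical→Flooring→Paint = 7+7+6+4 = 24; finish at 24 days.
Trim is off the critical path — its longest chain is 22 days, giving 2 of slack.
The binding chain switches to Demo→Electrical→Trim = 7+7+14 = 28; finish 28 days.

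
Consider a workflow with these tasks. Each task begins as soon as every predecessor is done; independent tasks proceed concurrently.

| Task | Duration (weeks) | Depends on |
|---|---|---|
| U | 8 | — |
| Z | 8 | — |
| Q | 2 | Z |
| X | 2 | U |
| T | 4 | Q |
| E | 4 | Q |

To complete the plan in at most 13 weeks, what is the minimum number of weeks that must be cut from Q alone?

Current finish: 14 weeks; target: 13.
Q is on every critical path, so each week cut from Q cuts the finish by one (this holds down to a finish of 13).
Need 14 − 13 = 1 week off Q → Q becomes 1 week, finish becomes 13.

1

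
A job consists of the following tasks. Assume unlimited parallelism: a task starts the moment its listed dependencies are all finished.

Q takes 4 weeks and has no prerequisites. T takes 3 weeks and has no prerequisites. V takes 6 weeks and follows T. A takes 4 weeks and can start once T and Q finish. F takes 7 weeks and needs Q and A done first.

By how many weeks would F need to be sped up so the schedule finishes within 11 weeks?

4

Current finish: 15 weeks; target: 11.
F is on every critical path, so each week cut from F cuts the finish by one (this holds down to a finish of 9).
Need 15 − 11 = 4 weeks off F → F becomes 3 weeks, finish becomes 11.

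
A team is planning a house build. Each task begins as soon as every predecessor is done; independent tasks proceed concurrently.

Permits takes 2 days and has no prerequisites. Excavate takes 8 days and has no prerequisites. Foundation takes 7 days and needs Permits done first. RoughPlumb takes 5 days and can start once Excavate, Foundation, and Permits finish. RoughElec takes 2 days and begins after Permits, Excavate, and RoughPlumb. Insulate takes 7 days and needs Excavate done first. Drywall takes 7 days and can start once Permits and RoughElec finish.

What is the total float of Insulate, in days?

8

Critical path: Permits→Foundation→RoughPlumb→RoughElec→Drywall = 2+7+5+2+7 = 23, so the finish is 23 days.
Insulate finishes as early as 15 and must finish by 23.
Float = 23 − 15 = 8.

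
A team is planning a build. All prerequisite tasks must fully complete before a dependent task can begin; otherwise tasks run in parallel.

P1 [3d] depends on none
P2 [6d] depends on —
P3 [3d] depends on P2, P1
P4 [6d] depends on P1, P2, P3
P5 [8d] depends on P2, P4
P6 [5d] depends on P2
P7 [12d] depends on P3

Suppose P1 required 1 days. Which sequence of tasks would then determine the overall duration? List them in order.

P2, P3, P4, P5

Baseline: P2→P3→P4→P5 = 6+3+6+8 = 23 → 23 days.
The longest path through P1 is only 20 days, so P1 has float 3.
The critical path is still P2→P3→P4→P5; finish is now 23 days.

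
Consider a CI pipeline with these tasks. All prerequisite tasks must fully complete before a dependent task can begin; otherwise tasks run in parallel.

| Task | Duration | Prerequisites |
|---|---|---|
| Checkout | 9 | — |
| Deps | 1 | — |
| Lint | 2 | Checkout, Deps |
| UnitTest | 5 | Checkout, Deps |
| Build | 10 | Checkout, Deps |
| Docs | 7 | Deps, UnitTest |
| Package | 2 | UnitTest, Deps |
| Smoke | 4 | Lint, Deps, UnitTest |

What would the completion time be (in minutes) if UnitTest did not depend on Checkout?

With the dependency in place, Checkout→UnitTest→Docs = 9+5+7 = 21 sets the finish at 21 minutes.
Without Checkout→UnitTest, UnitTest's earliest start moves from 9 to 1.
After: Checkout→Build = 9+10 = 19 → 19 minutes.

19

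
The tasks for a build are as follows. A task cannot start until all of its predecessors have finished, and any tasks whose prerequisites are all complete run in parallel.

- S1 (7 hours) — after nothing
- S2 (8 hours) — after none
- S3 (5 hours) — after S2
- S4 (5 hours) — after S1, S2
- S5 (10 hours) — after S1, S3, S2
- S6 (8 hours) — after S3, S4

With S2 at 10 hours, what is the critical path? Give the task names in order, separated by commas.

S2, S3, S5

As given, the longest chain is S2→S3→S5 = 8+5+10 = 23, so the finish is 23 hours.
Since S2 is critical, the +2 change carries straight to that chain (now 25 hours).
The critical path is still S2→S3→S5; finish is now 25 hours.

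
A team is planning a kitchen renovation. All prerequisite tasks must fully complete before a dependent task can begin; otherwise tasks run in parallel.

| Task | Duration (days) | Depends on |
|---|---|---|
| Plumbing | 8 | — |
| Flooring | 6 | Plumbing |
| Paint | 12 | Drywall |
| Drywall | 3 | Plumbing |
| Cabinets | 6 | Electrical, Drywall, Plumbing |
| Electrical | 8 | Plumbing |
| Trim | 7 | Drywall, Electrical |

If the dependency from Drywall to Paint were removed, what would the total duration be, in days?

With the dependency in place, Plumbing→Electrical→Trim = 8+8+7 = 23 sets the finish at 23 days.
Without Drywall→Paint, Paint's earliest start moves from 11 to 0.
The longest chain is now Plumbing→Electrical→Trim = 8+8+7 = 23, so the job takes 23 days.

23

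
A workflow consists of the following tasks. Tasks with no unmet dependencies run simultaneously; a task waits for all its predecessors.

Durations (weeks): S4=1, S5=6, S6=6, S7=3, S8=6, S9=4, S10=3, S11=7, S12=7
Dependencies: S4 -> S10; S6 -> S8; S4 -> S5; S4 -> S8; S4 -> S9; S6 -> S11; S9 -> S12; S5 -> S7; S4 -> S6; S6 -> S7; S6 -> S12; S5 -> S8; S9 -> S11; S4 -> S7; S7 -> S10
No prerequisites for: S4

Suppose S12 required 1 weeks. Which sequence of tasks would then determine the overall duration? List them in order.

Baseline: S4→S6→S12 = 1+6+7 = 14 → 14 weeks.
S12 lies on that path, so at 1 week the path becomes 8 weeks.
The binding chain switches to S4→S6→S11 = 1+6+7 = 14; finish 14 weeks.

S4, S6, S11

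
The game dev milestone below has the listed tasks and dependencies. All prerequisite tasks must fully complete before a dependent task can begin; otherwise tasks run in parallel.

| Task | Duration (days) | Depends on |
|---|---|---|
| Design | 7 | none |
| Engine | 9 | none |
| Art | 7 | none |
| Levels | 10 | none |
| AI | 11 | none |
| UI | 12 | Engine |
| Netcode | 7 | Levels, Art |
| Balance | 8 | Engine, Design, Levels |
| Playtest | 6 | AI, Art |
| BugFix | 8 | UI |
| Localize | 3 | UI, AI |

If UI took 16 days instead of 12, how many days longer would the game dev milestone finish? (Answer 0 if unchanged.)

4

The binding path is Engine→UI→BugFix = 9+12+8 = 29; finish at 29 days.
UI is on the critical path; changing it to 16 makes that path 33 days.
That remains the longest chain; total 33 days.
Change in finish: 33 − 29 = +4 days.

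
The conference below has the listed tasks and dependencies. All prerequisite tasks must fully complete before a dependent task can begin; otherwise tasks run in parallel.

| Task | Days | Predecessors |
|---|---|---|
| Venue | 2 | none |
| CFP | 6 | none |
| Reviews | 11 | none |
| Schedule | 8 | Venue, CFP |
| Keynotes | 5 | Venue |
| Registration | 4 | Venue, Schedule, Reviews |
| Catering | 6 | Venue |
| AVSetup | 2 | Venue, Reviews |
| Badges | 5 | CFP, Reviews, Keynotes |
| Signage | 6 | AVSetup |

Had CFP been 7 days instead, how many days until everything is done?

19

Actual critical path: Reviews→AVSetup→Signage = 11+2+6 = 19 ⇒ 19 days.
CFP is off the critical path — its longest chain is 18 days, giving 1 of slack.
Now CFP→Schedule→Registration = 7+8+4 = 19 is longest, so the finish becomes 19 days.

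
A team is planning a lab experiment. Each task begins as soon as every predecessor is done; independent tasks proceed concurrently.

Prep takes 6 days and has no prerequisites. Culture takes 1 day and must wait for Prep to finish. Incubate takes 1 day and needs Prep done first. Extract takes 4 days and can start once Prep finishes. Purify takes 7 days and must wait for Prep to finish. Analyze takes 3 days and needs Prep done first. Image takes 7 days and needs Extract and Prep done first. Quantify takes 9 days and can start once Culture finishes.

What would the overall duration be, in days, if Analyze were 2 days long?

As given, the longest chain is Prep→Extract→Image = 6+4+7 = 17, so the finish is 17 days.
The longest path through Analyze is only 9 days, so Analyze has float 8.
No other chain overtakes it, so the finish is 17 days.

17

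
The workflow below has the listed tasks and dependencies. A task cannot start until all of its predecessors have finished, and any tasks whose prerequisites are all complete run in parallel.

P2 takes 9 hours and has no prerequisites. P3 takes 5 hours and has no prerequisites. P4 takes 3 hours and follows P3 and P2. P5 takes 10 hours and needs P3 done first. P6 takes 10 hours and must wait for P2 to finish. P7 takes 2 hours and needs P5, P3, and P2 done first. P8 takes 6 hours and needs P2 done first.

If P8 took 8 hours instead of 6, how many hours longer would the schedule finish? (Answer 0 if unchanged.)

0

As given, the longest chain is P2→P6 = 9+10 = 19, so the finish is 19 hours.
P8 has 4 hours of float (longest path through it is 15).
The critical path is still P2→P6; finish is now 19 hours.
Change in finish: 19 − 19 = +0 hours.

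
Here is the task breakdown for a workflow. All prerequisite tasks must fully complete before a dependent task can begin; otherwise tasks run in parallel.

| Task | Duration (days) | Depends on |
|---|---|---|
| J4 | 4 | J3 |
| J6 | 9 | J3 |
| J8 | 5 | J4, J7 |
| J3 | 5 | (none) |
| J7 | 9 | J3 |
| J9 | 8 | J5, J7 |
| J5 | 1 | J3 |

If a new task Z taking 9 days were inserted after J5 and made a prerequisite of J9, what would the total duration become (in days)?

23

Originally the workflow takes 22 days.
With Z inserted, J9 now waits for max(J5, J7, Z).
New critical path: J3→J5→Z→J9 = 5+1+9+8 = 23 ⇒ 23 days.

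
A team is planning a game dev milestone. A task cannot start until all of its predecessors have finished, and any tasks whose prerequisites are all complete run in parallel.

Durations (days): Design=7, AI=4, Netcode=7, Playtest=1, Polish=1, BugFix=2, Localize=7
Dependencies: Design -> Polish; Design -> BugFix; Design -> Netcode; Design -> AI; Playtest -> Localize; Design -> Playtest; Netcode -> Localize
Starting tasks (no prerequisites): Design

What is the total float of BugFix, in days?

12

Critical path: Design→Netcode→Localize = 7+7+7 = 21, so the finish is 21 days.
BugFix finishes as early as 9 and must finish by 21.
Float = 21 − 9 = 12.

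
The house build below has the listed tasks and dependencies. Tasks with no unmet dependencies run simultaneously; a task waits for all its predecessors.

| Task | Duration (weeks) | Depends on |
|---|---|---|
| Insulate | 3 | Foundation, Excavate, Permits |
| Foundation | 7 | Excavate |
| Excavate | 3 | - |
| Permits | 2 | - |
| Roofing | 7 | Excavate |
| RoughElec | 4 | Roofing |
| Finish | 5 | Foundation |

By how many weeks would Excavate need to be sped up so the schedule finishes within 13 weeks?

Current finish: 15 weeks; target: 13.
Excavate is on every critical path, so each week cut from Excavate cuts the finish by one (this holds down to a finish of 13).
Need 15 − 13 = 2 weeks off Excavate → Excavate becomes 1 week, finish becomes 13.

2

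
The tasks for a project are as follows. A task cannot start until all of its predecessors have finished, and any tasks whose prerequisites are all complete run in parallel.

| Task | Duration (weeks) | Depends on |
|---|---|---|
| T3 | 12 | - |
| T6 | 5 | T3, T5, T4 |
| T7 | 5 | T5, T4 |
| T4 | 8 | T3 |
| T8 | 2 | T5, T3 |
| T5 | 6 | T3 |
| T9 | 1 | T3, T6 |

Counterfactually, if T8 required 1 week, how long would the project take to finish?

26

Actual critical path: T3→T4→T6→T9 = 12+8+5+1 = 26 ⇒ 26 weeks.
T8 has 6 weeks of float (longest path through it is 20).
No other chain overtakes it, so the finish is 26 weeks.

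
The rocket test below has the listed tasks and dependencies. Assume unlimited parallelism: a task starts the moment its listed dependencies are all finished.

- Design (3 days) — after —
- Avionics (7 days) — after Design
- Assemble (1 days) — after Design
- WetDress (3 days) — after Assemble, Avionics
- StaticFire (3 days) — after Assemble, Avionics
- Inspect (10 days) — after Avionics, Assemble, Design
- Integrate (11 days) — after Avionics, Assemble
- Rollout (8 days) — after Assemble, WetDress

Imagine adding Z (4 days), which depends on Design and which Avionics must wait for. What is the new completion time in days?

Originally the project takes 21 days.
With Z inserted, Avionics now waits for max(Design, Z).
New critical path: Design→Z→Avionics→WetDress→Rollout = 3+4+7+3+8 = 25 ⇒ 25 days.

25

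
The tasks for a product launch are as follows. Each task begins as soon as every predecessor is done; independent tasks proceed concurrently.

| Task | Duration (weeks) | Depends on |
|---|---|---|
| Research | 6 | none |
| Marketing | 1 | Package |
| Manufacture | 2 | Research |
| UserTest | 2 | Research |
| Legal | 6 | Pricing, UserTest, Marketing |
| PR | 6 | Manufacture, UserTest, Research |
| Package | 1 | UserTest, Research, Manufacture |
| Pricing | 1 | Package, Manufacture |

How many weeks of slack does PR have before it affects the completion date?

The longest chain is Research→UserTest→Package→Pricing→Legal = 6+2+1+1+6 = 16; overall finish 16 weeks.
The longest chain containing PR totals 14 weeks.
Slack of PR = 10 − 8 = 2 weeks.

2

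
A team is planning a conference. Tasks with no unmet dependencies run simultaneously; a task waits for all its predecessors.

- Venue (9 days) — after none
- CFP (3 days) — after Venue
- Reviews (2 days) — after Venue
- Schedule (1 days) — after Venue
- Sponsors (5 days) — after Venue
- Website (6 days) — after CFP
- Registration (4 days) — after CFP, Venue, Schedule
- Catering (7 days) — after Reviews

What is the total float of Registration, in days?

The longest chain is Venue→CFP→Website = 9+3+6 = 18; overall finish 18 days.
Longest path through Registration: 16 days (earliest finish 16, latest finish 18).
Float = 18 − 16 = 2.

2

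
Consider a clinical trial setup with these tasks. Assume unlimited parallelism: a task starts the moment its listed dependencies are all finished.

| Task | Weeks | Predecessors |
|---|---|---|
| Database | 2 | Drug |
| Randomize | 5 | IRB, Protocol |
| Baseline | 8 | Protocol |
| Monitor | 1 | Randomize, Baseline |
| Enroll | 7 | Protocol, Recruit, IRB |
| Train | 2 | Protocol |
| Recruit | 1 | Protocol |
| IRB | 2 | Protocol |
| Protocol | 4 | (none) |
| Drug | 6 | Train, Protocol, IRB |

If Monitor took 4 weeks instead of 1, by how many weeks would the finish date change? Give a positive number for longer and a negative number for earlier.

2

The binding path is Protocol→IRB→Drug→Database = 4+2+6+2 = 14; finish at 14 weeks.
Monitor is off the critical path — its longest chain is 13 weeks, giving 1 of slack.
The binding chain switches to Protocol→Baseline→Monitor = 4+8+4 = 16; finish 16 weeks.
Change in finish: 16 − 14 = +2 weeks.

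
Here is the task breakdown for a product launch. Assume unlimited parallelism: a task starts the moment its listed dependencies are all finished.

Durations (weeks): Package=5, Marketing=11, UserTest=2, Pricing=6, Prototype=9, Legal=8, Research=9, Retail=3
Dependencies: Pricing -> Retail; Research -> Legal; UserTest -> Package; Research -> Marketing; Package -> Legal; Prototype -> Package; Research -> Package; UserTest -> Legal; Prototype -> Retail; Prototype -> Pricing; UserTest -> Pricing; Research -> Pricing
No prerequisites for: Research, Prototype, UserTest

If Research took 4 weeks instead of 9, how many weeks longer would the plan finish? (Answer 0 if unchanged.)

0

Baseline: Research→Package→Legal = 9+5+8 = 22 → 22 weeks.
Since Research is critical, the -5 change carries straight to that chain (now 17 weeks).
The binding chain switches to Prototype→Package→Legal = 9+5+8 = 22; finish 22 weeks.
Change in finish: 22 − 22 = +0 weeks.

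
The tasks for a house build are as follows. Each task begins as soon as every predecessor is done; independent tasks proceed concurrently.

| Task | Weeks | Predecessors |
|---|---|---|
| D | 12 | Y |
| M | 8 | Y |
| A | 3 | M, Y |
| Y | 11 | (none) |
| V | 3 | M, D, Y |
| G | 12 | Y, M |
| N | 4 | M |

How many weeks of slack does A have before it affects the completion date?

The longest chain is Y→M→G = 11+8+12 = 31; overall finish 31 weeks.
A finishes as early as 22 and must finish by 31.
Slack of A = 28 − 19 = 9 weeks.

9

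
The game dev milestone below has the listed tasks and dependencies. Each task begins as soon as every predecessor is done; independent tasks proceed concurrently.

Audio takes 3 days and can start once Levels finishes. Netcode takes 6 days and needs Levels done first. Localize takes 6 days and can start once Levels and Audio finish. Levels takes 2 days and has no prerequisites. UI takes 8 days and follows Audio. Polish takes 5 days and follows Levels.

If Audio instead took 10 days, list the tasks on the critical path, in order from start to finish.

Levels, Audio, UI

Baseline: Levels→Audio→UI = 2+3+8 = 13 → 13 days.
Audio is on the critical path; changing it to 10 makes that path 20 days.
The critical path is still Levels→Audio→UI; finish is now 20 days.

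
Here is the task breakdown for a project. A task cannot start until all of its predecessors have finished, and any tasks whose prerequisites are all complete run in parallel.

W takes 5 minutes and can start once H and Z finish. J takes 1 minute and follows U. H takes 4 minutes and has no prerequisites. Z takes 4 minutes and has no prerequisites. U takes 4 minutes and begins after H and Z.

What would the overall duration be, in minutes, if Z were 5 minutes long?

10

Baseline: Z→U→J = 4+4+1 = 9 → 9 minutes.
Z lies on that path, so at 5 minutes the path becomes 10 minutes.
The critical path is still Z→U→J; finish is now 10 minutes.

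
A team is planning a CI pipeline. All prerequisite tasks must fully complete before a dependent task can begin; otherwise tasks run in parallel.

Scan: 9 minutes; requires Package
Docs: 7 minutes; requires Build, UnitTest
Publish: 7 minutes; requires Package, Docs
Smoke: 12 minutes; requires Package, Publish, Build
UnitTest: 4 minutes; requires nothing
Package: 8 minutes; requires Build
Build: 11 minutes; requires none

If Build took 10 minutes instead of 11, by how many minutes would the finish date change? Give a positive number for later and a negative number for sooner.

Actual critical path: Build→Package→Publish→Smoke = 11+8+7+12 = 38 ⇒ 38 minutes.
Build is on the critical path; changing it to 10 makes that path 37 minutes.
The critical path is still Build→Package→Publish→Smoke; finish is now 37 minutes.
Change in finish: 37 − 38 = -1 minutes.

-1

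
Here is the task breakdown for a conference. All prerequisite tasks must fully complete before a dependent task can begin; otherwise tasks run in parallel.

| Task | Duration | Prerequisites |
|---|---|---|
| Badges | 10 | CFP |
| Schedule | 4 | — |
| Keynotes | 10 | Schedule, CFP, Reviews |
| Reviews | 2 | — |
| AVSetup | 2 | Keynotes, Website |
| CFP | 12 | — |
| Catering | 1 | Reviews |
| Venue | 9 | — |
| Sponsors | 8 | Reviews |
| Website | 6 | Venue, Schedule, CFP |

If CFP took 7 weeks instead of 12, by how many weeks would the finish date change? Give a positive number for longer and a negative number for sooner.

-5

Actual critical path: CFP→Keynotes→AVSetup = 12+10+2 = 24 ⇒ 24 weeks.
CFP lies on that path, so at 7 weeks the path becomes 19 weeks.
The critical path is still CFP→Keynotes→AVSetup; finish is now 19 weeks.
Change in finish: 19 − 24 = -5 weeks.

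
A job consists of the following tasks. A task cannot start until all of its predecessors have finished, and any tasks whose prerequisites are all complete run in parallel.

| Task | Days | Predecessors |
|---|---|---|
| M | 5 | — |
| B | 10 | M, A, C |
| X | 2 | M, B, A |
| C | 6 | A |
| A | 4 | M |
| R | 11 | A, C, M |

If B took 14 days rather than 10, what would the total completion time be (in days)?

Actual critical path: M→A→C→B→X = 5+4+6+10+2 = 27 ⇒ 27 days.
Since B is critical, the +4 change carries straight to that chain (now 31 days).
That remains the longest chain; total 31 days.

31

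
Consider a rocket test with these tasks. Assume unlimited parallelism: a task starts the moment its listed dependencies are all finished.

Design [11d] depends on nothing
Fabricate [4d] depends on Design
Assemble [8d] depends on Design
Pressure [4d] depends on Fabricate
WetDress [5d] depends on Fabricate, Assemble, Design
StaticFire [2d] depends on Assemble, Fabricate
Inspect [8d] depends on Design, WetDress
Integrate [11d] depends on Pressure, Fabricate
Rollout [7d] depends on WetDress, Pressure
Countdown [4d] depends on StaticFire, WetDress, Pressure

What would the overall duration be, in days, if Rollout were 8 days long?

32

Critical path before the change: Design→Assemble→WetDress→Inspect = 11+8+5+8 = 32 giving 32 days.
Rollout is off the critical path — its longest chain is 31 days, giving 1 of slack.
That remains the longest chain; total 32 days.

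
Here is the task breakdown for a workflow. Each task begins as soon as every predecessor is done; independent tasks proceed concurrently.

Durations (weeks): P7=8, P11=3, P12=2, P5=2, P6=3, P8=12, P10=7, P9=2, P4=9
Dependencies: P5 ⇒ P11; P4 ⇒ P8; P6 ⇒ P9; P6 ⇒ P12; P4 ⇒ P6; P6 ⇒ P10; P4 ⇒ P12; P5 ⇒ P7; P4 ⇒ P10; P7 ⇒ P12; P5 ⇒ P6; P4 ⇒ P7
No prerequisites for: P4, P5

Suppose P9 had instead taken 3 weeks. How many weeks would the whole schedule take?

21

Critical path before the change: P4→P8 = 9+12 = 21 giving 21 weeks.
P9 is off the critical path — its longest chain is 14 weeks, giving 7 of slack.
That remains the longest chain; total 21 weeks.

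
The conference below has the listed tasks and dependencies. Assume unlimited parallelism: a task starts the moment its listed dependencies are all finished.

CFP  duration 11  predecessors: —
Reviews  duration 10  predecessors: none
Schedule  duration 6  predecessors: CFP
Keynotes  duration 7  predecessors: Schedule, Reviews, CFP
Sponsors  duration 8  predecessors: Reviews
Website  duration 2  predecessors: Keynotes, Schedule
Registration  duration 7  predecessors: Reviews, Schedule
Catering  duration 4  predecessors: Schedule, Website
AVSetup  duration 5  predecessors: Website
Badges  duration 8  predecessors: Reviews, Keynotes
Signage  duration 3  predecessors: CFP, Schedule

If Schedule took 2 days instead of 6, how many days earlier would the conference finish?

4

Actual critical path: CFP→Schedule→Keynotes→Badges = 11+6+7+8 = 32 ⇒ 32 days.
Schedule is on the critical path; changing it to 2 makes that path 28 days.
The critical path is still CFP→Schedule→Keynotes→Badges; finish is now 28 days.
Change in finish: 28 − 32 = -4 days.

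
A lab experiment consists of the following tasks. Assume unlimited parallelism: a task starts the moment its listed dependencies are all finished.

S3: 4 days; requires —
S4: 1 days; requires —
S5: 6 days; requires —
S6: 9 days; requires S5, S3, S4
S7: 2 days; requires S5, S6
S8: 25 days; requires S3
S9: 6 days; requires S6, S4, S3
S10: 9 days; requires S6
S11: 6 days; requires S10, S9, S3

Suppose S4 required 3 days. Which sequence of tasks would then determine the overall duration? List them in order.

S5, S6, S10, S11

As given, the longest chain is S5→S6→S10→S11 = 6+9+9+6 = 30, so the finish is 30 days.
The longest path through S4 is only 25 days, so S4 has float 5.
That remains the longest chain; total 30 days.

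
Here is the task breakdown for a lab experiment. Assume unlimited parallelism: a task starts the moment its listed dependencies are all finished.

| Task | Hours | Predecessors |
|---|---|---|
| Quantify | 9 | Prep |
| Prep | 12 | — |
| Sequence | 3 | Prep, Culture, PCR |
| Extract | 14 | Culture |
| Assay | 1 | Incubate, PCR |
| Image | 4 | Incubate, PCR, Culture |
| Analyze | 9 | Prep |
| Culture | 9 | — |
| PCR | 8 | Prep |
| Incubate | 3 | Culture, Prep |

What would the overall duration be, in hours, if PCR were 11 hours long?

The binding path is Prep→PCR→Image = 12+8+4 = 24; finish at 24 hours.
Since PCR is critical, the +3 change carries straight to that chain (now 27 hours).
The critical path is still Prep→PCR→Image; finish is now 27 hours.

27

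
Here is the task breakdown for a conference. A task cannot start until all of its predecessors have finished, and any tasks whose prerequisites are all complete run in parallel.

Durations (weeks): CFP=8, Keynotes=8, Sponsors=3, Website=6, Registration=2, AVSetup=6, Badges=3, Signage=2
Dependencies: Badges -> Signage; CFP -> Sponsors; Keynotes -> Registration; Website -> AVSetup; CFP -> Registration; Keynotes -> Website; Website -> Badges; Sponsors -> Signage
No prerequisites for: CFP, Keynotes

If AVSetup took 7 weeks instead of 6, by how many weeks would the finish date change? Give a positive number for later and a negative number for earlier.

The binding path is Keynotes→Website→AVSetup = 8+6+6 = 20; finish at 20 weeks.
AVSetup lies on that path, so at 7 weeks the path becomes 21 weeks.
The critical path is still Keynotes→Website→AVSetup; finish is now 21 weeks.
Change in finish: 21 − 20 = +1 weeks.

1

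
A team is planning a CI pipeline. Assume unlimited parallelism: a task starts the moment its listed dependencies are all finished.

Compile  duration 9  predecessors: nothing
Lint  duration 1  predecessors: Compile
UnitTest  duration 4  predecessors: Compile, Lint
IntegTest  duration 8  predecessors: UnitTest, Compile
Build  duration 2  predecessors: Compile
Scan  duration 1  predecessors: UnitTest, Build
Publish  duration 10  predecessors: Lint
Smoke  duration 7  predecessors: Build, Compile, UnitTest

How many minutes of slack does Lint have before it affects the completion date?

The longest chain is Compile→Lint→UnitTest→IntegTest = 9+1+4+8 = 22; overall finish 22 minutes.
Longest path through Lint: 22 minutes (earliest finish 10, latest finish 10).
So Lint can slip 10 − 10 = 0 minutes.

0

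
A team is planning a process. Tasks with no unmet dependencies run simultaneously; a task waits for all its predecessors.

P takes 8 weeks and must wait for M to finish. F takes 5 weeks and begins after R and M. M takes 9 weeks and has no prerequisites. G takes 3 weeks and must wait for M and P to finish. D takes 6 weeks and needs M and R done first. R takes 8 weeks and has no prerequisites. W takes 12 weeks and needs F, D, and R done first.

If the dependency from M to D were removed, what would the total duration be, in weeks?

26

Before: longest chain M→D→W = 9+6+12 = 27, finish 27.
Without M→D, D's earliest start moves from 9 to 8.
New critical path: R→D→W = 8+6+12 = 26 ⇒ 26 weeks.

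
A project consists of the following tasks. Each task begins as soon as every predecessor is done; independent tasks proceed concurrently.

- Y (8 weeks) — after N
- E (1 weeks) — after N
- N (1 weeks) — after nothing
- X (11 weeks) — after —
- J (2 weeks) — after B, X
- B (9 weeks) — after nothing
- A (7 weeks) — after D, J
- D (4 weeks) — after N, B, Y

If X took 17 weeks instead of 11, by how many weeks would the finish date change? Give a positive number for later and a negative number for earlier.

6

Critical path before the change: X→J→A = 11+2+7 = 20 giving 20 weeks.
X lies on that path, so at 17 weeks the path becomes 26 weeks.
The critical path is still X→J→A; finish is now 26 weeks.
Change in finish: 26 − 20 = +6 weeks.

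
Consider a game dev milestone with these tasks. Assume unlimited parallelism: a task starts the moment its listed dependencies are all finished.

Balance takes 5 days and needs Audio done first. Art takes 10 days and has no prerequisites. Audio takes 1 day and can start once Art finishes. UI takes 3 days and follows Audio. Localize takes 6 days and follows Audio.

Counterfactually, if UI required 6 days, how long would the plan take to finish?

17

Baseline: Art→Audio→Localize = 10+1+6 = 17 → 17 days.
UI has 3 days of float (longest path through it is 14).
New critical path: Art→Audio→UI = 10+1+6 = 17 ⇒ 17 days.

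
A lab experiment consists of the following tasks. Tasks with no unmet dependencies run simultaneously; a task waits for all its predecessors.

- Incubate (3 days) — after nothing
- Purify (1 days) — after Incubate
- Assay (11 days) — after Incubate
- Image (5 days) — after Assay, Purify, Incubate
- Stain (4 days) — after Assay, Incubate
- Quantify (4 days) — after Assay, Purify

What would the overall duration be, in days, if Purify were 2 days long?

Baseline: Incubate→Assay→Image = 3+11+5 = 19 → 19 days.
Purify is off the critical path — its longest chain is 9 days, giving 10 of slack.
That remains the longest chain; total 19 days.

19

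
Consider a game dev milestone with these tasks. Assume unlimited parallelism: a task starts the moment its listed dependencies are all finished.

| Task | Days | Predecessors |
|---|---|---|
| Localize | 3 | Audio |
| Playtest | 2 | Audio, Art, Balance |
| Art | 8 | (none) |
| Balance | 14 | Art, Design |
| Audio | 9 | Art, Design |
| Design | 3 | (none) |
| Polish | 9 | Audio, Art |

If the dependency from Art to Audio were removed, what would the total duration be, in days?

With the dependency in place, Art→Audio→Polish = 8+9+9 = 26 sets the finish at 26 days.
Without Art→Audio, Audio's earliest start moves from 8 to 3.
New critical path: Art→Balance→Playtest = 8+14+2 = 24 ⇒ 24 days.

24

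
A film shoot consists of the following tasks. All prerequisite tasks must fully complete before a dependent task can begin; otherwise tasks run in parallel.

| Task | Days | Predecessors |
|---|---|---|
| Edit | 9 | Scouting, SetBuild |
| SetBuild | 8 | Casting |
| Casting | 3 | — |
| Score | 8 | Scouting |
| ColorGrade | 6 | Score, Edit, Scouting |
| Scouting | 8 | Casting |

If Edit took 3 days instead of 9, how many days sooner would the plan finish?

1

Actual critical path: Casting→Scouting→Edit→ColorGrade = 3+8+9+6 = 26 ⇒ 26 days.
Edit is on the critical path; changing it to 3 makes that path 20 days.
New critical path: Casting→Scouting→Score→ColorGrade = 3+8+8+6 = 25 ⇒ 25 days.
Change in finish: 25 − 26 = -1 days.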